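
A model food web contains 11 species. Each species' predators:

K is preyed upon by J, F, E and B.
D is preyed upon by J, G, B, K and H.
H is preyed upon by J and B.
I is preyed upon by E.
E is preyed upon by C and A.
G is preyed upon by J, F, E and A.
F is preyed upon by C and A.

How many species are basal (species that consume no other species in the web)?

2

Basal species (no prey listed): D, I.
Count: 2.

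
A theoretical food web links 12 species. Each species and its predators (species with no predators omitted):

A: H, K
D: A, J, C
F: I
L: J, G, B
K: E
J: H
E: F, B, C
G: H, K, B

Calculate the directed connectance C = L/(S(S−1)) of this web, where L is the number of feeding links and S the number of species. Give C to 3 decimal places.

C = 0.129

The web has S = 12 species and L = 17 feeding links.
C = L / (S(S−1)) = 17 / 132 = 0.1288 ≈ 0.129.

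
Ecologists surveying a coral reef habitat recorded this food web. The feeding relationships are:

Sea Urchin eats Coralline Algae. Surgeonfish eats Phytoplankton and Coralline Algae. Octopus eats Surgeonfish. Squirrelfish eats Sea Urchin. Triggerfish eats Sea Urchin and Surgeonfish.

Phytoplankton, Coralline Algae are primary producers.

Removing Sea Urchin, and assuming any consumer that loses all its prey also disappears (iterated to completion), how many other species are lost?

1

Remove Sea Urchin.
Round 1: Squirrelfish (all prey gone) → extinct.
No further losses. Total secondary extinctions: 1.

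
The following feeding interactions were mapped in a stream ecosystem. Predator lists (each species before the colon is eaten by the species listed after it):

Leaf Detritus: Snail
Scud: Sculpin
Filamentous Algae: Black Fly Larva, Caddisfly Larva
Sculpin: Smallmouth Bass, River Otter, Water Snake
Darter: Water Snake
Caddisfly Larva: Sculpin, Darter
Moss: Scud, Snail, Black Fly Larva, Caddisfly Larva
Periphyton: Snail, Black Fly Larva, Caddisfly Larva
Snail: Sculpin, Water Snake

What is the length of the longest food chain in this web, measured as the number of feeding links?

One longest chain: Moss → Scud → Sculpin → Smallmouth Bass.
It has 4 species and 3 links.

3 links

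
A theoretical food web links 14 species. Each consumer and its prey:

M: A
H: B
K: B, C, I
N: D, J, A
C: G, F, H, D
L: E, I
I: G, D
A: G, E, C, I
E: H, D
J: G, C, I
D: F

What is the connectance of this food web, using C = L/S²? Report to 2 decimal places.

C = 0.13

The web has S = 14 species and L = 26 feeding links.
C = L / S² = 26 / 196 = 0.1327 ≈ 0.13.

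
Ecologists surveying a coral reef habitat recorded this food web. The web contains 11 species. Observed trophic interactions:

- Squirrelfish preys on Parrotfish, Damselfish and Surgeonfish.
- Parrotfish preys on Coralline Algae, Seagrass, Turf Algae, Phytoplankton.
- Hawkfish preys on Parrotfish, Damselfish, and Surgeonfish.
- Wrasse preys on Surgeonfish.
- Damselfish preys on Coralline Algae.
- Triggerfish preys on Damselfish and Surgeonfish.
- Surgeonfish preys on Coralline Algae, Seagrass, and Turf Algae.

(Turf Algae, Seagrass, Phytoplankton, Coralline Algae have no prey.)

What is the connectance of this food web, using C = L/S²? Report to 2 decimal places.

The web has S = 11 species and L = 17 feeding links.
C = L / S² = 17 / 121 = 0.1405 ≈ 0.14.

C = 0.14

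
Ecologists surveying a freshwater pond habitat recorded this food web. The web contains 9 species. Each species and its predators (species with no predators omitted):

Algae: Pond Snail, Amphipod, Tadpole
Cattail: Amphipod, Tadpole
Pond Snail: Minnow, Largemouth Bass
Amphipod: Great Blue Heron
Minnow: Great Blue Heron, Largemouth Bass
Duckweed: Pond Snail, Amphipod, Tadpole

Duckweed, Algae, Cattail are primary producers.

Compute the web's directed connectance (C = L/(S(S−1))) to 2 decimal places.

The web has S = 9 species and L = 13 feeding links.
C = L / (S(S−1)) = 13 / 72 = 0.1806 ≈ 0.18.

C = 0.18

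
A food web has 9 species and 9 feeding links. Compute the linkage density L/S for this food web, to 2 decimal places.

There are L = 9 links among S = 9 species.
L/S = 9/9 = 1.0000 ≈ 1.00.

L/S = 1.00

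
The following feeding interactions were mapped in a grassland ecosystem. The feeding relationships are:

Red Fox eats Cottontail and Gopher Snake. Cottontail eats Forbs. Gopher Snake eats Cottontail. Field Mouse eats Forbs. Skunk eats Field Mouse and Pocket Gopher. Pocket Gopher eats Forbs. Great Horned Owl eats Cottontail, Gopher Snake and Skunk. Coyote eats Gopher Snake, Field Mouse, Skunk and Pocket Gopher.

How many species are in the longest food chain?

One longest chain: Forbs → Pocket Gopher → Skunk → Great Horned Owl.
It has 4 species and 3 links.

4 species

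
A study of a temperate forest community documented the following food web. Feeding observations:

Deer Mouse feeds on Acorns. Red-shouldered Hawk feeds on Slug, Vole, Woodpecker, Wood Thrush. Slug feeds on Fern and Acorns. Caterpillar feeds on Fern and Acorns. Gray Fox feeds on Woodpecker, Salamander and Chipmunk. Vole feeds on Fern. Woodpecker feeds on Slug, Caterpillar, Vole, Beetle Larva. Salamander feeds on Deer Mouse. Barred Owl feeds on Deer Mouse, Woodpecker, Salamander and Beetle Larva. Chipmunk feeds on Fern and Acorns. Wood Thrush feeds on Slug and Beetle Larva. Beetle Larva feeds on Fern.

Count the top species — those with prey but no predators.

3

Top species (has prey, but nothing eats it): Barred Owl, Red-shouldered Hawk, Gray Fox.
Count: 3.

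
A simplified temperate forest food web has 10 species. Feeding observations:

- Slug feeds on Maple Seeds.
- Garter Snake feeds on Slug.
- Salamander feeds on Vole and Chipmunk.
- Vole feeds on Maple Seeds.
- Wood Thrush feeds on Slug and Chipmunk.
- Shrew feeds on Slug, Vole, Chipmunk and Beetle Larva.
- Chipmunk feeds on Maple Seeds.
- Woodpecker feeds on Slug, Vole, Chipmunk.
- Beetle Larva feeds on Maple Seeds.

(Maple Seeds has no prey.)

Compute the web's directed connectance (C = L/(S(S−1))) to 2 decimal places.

The web has S = 10 species and L = 16 feeding links.
C = L / (S(S−1)) = 16 / 90 = 0.1778 ≈ 0.18.

C = 0.18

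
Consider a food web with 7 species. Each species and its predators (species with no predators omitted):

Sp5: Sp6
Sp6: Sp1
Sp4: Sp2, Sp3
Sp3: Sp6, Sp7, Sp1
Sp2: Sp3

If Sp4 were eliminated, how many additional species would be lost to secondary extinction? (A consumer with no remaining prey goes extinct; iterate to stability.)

Remove Sp4.
Round 1: Sp2 (all prey gone) → extinct.
Round 2: Sp3 (all prey gone) → extinct.
Round 3: Sp7 (all prey gone) → extinct.
No further losses. Total secondary extinctions: 3.

3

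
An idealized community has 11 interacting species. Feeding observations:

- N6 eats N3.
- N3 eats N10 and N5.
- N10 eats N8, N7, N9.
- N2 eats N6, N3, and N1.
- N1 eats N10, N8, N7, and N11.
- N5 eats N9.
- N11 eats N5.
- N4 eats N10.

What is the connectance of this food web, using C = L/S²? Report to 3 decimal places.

C = 0.132

The web has S = 11 species and L = 16 feeding links.
C = L / S² = 16 / 121 = 0.1322 ≈ 0.132.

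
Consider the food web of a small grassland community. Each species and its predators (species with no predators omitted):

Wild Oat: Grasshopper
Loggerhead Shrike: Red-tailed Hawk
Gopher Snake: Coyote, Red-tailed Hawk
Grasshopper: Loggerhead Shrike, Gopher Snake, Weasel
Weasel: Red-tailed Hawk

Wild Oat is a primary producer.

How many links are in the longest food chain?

One longest chain: Wild Oat → Grasshopper → Gopher Snake → Coyote.
It has 4 species and 3 links.

3 links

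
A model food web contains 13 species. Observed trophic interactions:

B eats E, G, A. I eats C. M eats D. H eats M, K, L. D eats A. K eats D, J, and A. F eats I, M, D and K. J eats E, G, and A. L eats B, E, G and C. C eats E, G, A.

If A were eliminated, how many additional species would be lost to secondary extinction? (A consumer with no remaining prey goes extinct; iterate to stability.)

2

Remove A.
Round 1: D (all prey gone) → extinct.
Round 2: M (all prey gone) → extinct.
No further losses. Total secondary extinctions: 2.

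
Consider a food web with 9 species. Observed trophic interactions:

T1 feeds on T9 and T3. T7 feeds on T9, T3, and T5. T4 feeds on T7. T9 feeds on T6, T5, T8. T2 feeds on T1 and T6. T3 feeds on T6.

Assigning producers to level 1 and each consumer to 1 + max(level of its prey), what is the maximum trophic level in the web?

4

Producers (level 1): T8, T5, T6.
T8 → T9 → T7 → T4 gives T4 level 4.
No species has a prey at level 4, so no species reaches level 5.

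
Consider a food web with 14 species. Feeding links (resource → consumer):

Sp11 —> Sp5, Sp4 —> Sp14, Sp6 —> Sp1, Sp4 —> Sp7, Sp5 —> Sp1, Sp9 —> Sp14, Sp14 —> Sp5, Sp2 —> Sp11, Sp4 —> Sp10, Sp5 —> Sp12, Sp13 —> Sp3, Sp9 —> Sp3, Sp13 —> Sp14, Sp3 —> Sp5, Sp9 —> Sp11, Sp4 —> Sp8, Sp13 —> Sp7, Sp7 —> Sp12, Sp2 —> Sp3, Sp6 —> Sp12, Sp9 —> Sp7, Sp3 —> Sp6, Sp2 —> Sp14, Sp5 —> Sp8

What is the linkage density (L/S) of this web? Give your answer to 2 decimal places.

There are L = 24 links among S = 14 species.
L/S = 24/14 = 1.7143 ≈ 1.71.

L/S = 1.71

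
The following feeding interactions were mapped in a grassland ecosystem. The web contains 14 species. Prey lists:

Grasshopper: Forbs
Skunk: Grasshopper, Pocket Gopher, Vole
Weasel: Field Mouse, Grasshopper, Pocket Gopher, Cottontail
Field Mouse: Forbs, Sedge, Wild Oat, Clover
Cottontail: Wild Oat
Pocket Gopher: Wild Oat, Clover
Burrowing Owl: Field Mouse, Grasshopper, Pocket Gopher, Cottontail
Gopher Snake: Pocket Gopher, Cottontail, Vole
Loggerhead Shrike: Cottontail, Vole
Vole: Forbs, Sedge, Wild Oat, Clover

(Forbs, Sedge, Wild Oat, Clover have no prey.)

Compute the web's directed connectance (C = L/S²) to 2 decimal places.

The web has S = 14 species and L = 28 feeding links.
C = L / S² = 28 / 196 = 0.1429 ≈ 0.14.

C = 0.14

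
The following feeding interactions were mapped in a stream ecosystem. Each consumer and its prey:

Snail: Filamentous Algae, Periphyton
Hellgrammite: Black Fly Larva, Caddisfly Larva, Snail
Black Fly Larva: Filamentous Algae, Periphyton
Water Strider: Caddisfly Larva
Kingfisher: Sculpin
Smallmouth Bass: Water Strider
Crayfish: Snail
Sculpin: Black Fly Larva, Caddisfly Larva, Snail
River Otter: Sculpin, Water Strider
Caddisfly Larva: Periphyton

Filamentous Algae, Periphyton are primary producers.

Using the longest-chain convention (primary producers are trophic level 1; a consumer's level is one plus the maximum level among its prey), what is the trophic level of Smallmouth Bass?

Periphyton is a producer → level 1.
Caddisfly Larva eats Periphyton → level 2.
Water Strider eats Caddisfly Larva → level 3.
Smallmouth Bass eats Water Strider → level 4.

Trophic level 4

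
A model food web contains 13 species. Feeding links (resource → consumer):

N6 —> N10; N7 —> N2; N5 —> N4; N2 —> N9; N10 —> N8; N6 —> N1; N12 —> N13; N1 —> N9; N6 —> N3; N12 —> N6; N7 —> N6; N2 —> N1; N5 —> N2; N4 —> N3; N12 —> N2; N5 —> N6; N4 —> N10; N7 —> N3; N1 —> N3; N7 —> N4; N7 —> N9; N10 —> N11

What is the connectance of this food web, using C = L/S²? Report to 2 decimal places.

C = 0.13

The web has S = 13 species and L = 22 feeding links.
C = L / S² = 22 / 169 = 0.1302 ≈ 0.13.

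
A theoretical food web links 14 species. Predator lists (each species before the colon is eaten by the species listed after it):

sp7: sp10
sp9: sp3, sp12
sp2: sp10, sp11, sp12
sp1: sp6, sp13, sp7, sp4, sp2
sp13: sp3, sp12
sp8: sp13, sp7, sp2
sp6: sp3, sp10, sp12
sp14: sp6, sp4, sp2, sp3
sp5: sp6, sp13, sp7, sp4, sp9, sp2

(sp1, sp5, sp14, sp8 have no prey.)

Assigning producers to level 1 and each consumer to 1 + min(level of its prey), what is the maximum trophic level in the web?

3

Producers (level 1): sp1, sp5, sp14, sp8.
Following each consumer down to its lowest-level prey: sp1 → sp2 → sp10 (levels 1 through 3).
All prey of sp10 (sp2 2, sp6 2, sp7 2) are at level 2 or above, so sp10 is at level 1 + 2 = 3.
Every consumer has at least one prey at level 2 or below, so none exceeds level 3.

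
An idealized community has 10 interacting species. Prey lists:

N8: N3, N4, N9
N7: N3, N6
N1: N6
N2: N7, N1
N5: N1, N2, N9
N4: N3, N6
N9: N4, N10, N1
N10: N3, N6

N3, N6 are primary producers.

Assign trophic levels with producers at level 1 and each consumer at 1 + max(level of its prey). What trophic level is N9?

Trophic level 3

N3 is a producer → level 1.
N4 eats N3 (level 1); other prey at levels: N6 1 → level 2.
N9 eats N4 (level 2); other prey at levels: N10 2, N1 2 → level 3.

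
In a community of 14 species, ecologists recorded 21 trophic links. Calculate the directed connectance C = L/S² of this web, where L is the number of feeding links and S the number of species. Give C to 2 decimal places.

The web has S = 14 species and L = 21 feeding links.
C = L / S² = 21 / 196 = 0.1071 ≈ 0.11.

C = 0.11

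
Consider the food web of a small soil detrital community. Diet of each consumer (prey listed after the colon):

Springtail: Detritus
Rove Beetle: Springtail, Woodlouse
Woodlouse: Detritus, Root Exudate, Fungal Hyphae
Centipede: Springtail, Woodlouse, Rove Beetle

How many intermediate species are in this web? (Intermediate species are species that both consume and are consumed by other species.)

3

Intermediate species (has both prey and predators): Springtail, Woodlouse, Rove Beetle.
Count: 3.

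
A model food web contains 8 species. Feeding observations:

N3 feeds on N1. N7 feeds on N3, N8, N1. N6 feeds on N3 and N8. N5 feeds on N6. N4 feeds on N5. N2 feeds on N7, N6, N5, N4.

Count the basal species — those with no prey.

2

Basal species (no prey listed): N1, N8.
Count: 2.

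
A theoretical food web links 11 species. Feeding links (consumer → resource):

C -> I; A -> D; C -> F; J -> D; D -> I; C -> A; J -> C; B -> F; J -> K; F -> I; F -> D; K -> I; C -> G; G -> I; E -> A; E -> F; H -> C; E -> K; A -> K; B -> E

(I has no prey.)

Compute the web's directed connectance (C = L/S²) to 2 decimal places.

The web has S = 11 species and L = 20 feeding links.
C = L / S² = 20 / 121 = 0.1653 ≈ 0.17.

C = 0.17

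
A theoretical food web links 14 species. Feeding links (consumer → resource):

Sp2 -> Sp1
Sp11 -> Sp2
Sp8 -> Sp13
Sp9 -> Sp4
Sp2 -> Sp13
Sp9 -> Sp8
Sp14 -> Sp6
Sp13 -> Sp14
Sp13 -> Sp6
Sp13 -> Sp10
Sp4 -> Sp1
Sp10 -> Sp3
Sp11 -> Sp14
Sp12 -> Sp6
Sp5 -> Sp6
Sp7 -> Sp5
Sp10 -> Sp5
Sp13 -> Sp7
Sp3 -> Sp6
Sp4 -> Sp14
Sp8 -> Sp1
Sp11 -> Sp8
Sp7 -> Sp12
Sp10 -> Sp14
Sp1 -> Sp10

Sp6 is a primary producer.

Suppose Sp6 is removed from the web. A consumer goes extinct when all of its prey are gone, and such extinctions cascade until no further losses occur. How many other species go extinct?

Remove Sp6.
Round 1: Sp12 (all prey gone), Sp3 (all prey gone), Sp5 (all prey gone), Sp14 (all prey gone) → extinct.
Round 2: Sp7 (all prey gone), Sp10 (all prey gone) → extinct.
Round 3: Sp13 (all prey gone), Sp1 (all prey gone) → extinct.
Round 4: Sp4 (all prey gone), Sp2 (all prey gone), Sp8 (all prey gone) → extinct.
Round 5: Sp9 (all prey gone), Sp11 (all prey gone) → extinct.
No further losses. Total secondary extinctions: 13.

13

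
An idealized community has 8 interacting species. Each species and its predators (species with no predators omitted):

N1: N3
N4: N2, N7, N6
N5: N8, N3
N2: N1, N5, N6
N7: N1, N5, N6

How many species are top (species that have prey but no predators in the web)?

3

Top species (has prey, but nothing eats it): N6, N8, N3.
Count: 3.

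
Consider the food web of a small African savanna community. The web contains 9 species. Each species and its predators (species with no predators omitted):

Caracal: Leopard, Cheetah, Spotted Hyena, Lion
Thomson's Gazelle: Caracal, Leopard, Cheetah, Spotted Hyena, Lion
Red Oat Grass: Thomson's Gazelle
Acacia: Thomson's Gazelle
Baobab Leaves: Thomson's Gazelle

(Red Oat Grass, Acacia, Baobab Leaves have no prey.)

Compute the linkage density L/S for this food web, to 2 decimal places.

There are L = 12 links among S = 9 species.
L/S = 12/9 = 1.3333 ≈ 1.33.

L/S = 1.33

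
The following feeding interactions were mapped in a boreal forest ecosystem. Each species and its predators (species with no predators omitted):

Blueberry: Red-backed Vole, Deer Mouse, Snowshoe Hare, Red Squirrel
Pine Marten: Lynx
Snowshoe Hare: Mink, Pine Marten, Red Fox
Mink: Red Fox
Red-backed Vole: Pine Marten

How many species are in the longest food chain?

4 species

One longest chain: Blueberry → Snowshoe Hare → Mink → Red Fox.
It has 4 species and 3 links.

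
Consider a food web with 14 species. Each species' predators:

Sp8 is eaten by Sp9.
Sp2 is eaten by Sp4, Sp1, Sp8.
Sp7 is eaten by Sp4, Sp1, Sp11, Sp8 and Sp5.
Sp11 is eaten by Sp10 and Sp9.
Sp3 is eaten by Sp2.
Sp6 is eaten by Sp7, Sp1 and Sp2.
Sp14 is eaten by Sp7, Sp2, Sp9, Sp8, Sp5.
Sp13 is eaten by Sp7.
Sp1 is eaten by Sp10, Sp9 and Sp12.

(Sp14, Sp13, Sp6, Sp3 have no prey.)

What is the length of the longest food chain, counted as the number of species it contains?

One longest chain: Sp14 → Sp2 → Sp8 → Sp9.
It has 4 species and 3 links.

4 species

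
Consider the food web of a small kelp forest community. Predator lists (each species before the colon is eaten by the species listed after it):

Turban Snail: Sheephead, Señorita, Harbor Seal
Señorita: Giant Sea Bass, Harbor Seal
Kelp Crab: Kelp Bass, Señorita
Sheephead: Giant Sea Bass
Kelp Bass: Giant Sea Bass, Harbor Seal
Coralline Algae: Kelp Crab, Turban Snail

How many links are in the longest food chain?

One longest chain: Coralline Algae → Turban Snail → Sheephead → Giant Sea Bass.
It has 4 species and 3 links.

3 links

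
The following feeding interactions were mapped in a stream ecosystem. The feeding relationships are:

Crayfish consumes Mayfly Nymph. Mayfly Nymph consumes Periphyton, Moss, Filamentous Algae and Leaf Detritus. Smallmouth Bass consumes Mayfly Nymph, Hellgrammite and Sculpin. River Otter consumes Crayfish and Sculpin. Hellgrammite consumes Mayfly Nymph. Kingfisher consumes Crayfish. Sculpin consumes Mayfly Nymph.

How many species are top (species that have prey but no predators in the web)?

3

Top species (has prey, but nothing eats it): River Otter, Kingfisher, Smallmouth Bass.
Count: 3.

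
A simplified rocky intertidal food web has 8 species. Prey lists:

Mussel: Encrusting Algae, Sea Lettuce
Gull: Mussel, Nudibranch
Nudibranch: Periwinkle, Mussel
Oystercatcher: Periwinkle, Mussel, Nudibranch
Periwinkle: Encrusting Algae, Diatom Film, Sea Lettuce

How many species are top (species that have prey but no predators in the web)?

Top species (has prey, but nothing eats it): Oystercatcher, Gull.
Count: 2.

2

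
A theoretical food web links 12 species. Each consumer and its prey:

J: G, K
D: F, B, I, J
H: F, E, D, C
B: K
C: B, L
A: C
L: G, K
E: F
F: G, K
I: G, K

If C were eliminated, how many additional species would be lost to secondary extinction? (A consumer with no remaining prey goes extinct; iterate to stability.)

1

Remove C.
Round 1: A (all prey gone) → extinct.
No further losses. Total secondary extinctions: 1.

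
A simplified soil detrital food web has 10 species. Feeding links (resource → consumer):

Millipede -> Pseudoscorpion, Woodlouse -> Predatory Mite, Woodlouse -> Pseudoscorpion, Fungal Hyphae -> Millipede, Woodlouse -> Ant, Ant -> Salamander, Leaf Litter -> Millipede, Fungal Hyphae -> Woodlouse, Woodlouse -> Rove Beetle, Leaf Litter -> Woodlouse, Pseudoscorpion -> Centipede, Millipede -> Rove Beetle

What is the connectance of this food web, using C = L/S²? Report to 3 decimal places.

The web has S = 10 species and L = 12 feeding links.
C = L / S² = 12 / 100 = 0.1200 ≈ 0.120.

C = 0.120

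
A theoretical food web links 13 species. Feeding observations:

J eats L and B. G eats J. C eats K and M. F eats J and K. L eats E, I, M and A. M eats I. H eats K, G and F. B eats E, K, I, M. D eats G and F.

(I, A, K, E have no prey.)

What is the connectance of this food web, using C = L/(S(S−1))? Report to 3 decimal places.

C = 0.135

The web has S = 13 species and L = 21 feeding links.
C = L / (S(S−1)) = 21 / 156 = 0.1346 ≈ 0.135.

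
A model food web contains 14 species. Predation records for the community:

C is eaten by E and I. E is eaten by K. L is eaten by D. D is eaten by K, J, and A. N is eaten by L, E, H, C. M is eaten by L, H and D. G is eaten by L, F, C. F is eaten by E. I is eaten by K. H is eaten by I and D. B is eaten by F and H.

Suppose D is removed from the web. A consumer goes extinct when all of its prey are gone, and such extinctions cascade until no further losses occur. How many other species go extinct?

Remove D.
Round 1: A (all prey gone), J (all prey gone) → extinct.
No further losses. Total secondary extinctions: 2.

2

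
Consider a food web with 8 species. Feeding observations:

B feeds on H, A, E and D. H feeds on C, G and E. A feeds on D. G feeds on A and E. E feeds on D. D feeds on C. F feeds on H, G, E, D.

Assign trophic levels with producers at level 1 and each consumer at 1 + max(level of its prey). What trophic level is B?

Trophic level 6

C is a producer → level 1.
D eats C → level 2.
E eats D → level 3.
G eats E (level 3); other prey at levels: A 3 → level 4.
H eats G (level 4); other prey at levels: C 1, E 3 → level 5.
B eats H (level 5); other prey at levels: D 2, E 3, A 3 → level 6.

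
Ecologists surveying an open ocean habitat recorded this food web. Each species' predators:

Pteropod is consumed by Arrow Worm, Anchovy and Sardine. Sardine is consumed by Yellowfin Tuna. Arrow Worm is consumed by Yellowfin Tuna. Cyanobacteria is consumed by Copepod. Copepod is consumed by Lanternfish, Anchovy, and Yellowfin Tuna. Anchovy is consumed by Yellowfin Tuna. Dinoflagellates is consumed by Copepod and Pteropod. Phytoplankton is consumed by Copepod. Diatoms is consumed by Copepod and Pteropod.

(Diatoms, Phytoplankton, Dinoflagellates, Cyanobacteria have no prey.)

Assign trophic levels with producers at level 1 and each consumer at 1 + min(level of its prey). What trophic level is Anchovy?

Trophic level 3

Diatoms is a producer → level 1.
Pteropod eats Diatoms → level 2.
Anchovy eats Pteropod → level 3.
No prey of Anchovy is below level 2, so 3 is the minimum.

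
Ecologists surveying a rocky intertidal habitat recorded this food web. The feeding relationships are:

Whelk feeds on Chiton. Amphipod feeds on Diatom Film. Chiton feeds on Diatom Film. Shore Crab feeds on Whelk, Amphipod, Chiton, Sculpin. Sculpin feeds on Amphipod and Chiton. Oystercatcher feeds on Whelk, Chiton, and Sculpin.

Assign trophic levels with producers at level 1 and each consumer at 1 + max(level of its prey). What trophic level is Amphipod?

Trophic level 2

Diatom Film is a producer → level 1.
Amphipod eats Diatom Film → level 2.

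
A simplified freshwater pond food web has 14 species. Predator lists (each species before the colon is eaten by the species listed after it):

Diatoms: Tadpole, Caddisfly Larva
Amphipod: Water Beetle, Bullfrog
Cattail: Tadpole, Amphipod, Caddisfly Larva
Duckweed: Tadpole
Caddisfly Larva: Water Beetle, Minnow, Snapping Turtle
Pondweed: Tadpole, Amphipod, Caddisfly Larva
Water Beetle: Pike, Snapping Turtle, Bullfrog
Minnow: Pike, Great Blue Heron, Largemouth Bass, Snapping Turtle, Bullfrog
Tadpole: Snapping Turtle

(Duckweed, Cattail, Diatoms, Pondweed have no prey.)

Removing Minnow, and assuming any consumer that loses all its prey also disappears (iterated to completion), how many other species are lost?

2

Remove Minnow.
Round 1: Great Blue Heron (all prey gone), Largemouth Bass (all prey gone) → extinct.
No further losses. Total secondary extinctions: 2.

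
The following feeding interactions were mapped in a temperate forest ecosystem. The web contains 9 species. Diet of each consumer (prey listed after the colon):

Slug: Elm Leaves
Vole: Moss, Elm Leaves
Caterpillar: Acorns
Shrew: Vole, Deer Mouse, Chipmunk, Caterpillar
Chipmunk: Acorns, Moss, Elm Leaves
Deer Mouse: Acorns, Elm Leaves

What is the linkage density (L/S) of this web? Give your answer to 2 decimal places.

There are L = 13 links among S = 9 species.
L/S = 13/9 = 1.4444 ≈ 1.44.

L/S = 1.44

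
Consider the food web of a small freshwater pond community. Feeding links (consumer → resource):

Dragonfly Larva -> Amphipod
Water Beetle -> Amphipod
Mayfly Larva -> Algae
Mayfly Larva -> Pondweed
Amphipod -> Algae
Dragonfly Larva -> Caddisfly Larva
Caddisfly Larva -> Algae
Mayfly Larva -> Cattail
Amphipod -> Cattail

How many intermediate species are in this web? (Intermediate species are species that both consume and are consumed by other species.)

Intermediate species (has both prey and predators): Caddisfly Larva, Amphipod.
Count: 2.

2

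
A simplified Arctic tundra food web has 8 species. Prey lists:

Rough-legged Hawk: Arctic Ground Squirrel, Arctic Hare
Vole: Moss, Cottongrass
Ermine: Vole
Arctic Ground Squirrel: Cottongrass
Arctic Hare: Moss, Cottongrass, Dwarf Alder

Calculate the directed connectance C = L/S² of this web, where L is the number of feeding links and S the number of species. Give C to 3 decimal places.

C = 0.141

The web has S = 8 species and L = 9 feeding links.
C = L / S² = 9 / 64 = 0.1406 ≈ 0.141.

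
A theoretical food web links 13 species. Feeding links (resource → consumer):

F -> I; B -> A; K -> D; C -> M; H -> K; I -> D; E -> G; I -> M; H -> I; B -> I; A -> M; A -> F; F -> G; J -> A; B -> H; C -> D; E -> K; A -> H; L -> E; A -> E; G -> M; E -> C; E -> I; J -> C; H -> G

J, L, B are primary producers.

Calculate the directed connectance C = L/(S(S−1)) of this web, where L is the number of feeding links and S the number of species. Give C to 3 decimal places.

The web has S = 13 species and L = 25 feeding links.
C = L / (S(S−1)) = 25 / 156 = 0.1603 ≈ 0.160.

C = 0.160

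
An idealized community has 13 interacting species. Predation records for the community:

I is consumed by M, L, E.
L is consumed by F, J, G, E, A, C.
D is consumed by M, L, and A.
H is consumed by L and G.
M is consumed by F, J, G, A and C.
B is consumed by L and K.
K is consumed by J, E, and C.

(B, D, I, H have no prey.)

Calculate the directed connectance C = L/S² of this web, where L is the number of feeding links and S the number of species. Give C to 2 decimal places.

C = 0.14

The web has S = 13 species and L = 24 feeding links.
C = L / S² = 24 / 169 = 0.1420 ≈ 0.14.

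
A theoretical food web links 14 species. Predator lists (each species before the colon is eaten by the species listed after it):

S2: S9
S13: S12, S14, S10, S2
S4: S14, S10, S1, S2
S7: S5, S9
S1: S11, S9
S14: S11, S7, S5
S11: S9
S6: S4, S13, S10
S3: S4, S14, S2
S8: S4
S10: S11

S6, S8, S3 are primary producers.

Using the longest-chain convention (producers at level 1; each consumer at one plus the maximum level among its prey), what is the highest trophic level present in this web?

5

Producers (level 1): S6, S8, S3.
S6 → S4 → S1 → S11 → S9 gives S9 level 5.
No species has a prey at level 5, so no species reaches level 6.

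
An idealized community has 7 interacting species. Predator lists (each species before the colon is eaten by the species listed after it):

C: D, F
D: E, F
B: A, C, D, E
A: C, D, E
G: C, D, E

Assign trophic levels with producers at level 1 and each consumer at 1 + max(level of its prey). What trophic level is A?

Trophic level 2

B is a producer → level 1.
A eats B → level 2.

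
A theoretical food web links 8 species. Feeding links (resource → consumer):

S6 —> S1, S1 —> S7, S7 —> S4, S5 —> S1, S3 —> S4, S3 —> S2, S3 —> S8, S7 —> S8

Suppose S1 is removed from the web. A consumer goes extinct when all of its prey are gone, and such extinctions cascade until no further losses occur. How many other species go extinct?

1

Remove S1.
Round 1: S7 (all prey gone) → extinct.
No further losses. Total secondary extinctions: 1.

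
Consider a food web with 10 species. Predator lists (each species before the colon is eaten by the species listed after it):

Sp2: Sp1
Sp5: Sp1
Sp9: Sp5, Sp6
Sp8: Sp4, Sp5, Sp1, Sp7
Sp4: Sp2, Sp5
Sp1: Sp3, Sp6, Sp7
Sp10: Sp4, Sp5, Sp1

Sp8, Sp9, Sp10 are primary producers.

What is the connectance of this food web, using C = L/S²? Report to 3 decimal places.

C = 0.160

The web has S = 10 species and L = 16 feeding links.
C = L / S² = 16 / 100 = 0.1600 ≈ 0.160.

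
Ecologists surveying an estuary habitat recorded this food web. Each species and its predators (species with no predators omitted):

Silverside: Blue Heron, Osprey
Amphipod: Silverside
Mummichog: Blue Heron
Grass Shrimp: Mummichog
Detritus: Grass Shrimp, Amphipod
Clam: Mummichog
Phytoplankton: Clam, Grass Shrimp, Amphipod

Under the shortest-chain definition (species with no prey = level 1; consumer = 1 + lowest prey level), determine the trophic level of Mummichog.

Trophic level 3

Phytoplankton has no prey (basal) → level 1.
Clam eats Phytoplankton → level 2.
Mummichog eats Clam → level 3.
No prey of Mummichog is below level 2, so 3 is the minimum.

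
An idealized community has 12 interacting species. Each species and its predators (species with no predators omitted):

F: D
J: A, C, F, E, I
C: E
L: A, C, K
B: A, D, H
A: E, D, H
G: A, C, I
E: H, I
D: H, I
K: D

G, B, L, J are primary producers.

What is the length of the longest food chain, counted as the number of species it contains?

4 species

One longest chain: G → A → E → H.
It has 4 species and 3 links.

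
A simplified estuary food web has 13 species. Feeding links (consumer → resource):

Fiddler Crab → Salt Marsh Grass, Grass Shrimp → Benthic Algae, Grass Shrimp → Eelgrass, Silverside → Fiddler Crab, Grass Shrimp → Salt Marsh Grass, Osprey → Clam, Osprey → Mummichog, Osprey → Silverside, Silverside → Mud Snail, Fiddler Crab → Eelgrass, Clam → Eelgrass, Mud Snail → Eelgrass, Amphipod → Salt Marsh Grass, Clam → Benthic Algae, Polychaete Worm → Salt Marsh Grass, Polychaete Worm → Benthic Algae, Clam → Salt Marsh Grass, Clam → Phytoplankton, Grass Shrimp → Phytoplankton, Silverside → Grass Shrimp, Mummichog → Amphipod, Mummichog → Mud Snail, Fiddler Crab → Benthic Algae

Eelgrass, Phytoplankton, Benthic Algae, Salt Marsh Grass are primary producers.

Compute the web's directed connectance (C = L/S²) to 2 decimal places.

C = 0.14

The web has S = 13 species and L = 23 feeding links.
C = L / S² = 23 / 169 = 0.1361 ≈ 0.14.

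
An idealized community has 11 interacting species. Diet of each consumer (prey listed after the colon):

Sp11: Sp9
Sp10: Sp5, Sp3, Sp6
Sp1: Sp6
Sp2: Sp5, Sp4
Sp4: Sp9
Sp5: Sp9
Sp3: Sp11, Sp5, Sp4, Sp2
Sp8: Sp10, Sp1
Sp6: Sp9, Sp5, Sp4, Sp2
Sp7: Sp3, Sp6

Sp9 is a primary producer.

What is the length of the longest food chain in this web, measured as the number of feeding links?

5 links

One longest chain: Sp9 → Sp5 → Sp2 → Sp6 → Sp1 → Sp8.
It has 6 species and 5 links.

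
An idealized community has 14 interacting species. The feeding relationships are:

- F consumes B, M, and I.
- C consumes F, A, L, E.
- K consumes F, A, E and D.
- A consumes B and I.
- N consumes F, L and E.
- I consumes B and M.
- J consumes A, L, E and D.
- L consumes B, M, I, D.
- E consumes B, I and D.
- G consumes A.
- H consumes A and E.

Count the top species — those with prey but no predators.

6

Top species (has prey, but nothing eats it): H, J, K, N, C, G.
Count: 6.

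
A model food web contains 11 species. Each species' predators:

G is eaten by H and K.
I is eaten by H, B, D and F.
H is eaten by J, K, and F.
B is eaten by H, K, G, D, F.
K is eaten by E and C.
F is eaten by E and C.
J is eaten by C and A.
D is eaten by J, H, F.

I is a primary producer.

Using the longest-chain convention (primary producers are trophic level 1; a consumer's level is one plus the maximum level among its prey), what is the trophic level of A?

Trophic level 6

I is a producer → level 1.
B eats I → level 2.
D eats B (level 2); other prey at levels: I 1 → level 3.
H eats D (level 3); other prey at levels: I 1, B 2, G 3 → level 4.
J eats H (level 4); other prey at levels: D 3 → level 5.
A eats J → level 6.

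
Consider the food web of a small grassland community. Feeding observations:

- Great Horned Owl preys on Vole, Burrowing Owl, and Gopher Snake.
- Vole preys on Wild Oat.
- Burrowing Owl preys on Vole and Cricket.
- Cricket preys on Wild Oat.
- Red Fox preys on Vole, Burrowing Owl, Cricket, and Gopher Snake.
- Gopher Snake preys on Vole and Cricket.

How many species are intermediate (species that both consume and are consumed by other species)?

Intermediate species (has both prey and predators): Vole, Cricket, Gopher Snake, Burrowing Owl.
Count: 4.

4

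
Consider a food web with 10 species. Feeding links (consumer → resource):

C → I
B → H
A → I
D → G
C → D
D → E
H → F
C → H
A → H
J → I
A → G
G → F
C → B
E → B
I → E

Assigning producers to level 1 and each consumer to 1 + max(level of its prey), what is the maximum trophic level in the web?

Producers (level 1): F.
F → H → B → E → I → A gives A level 6.
No species has a prey at level 6, so no species reaches level 7.

6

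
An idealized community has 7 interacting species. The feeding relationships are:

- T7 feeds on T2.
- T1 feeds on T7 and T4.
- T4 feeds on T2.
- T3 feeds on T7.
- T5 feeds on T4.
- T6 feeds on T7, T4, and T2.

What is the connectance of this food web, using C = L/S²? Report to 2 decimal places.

The web has S = 7 species and L = 9 feeding links.
C = L / S² = 9 / 49 = 0.1837 ≈ 0.18.

C = 0.18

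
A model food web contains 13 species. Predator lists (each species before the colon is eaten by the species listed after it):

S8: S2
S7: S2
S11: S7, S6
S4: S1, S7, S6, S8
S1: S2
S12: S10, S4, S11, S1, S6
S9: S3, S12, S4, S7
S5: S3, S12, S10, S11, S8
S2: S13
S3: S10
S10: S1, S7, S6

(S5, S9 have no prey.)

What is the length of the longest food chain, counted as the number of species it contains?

6 species

One longest chain: S5 → S3 → S10 → S7 → S2 → S13.
It has 6 species and 5 links.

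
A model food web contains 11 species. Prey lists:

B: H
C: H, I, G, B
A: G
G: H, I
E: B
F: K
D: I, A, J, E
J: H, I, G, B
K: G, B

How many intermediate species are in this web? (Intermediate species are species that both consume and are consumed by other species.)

Intermediate species (has both prey and predators): G, B, A, J, E, K.
Count: 6.

6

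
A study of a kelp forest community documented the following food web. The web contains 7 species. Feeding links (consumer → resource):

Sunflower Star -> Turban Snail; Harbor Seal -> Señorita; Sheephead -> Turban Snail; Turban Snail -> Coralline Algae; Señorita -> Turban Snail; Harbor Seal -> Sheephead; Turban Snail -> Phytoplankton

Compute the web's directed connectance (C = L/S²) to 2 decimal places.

C = 0.14

The web has S = 7 species and L = 7 feeding links.
C = L / S² = 7 / 49 = 0.1429 ≈ 0.14.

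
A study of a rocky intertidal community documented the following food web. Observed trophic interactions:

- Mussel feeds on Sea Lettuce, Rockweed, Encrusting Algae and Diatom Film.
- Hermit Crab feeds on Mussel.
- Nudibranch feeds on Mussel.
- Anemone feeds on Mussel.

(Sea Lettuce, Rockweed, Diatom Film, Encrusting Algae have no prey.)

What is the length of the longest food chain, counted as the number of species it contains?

3 species

One longest chain: Sea Lettuce → Mussel → Hermit Crab.
It has 3 species and 2 links.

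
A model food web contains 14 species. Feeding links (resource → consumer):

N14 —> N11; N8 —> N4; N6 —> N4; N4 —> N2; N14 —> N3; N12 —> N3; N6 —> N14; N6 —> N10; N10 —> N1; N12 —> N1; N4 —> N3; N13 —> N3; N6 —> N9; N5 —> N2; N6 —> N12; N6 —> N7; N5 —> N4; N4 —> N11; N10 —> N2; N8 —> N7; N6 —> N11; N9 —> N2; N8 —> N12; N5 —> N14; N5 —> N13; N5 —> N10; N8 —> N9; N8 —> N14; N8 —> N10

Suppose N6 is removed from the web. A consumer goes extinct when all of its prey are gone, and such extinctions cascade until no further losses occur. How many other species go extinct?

Remove N6.
Every predator of it retains at least one other prey: N10 still has N8, N5; N4 still has N8, N5; N14 still has N8, N5; N7 still has N8; N9 still has N8; N12 still has N8; N11 still has N4, N14.
No consumer loses all prey, so no secondary extinctions occur.

0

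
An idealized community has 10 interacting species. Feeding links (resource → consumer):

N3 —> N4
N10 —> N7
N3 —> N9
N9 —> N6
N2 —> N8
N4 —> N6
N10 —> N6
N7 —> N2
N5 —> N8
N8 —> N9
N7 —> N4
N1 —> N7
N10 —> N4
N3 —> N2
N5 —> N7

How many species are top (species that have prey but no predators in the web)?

1

Top species (has prey, but nothing eats it): N6.
Count: 1.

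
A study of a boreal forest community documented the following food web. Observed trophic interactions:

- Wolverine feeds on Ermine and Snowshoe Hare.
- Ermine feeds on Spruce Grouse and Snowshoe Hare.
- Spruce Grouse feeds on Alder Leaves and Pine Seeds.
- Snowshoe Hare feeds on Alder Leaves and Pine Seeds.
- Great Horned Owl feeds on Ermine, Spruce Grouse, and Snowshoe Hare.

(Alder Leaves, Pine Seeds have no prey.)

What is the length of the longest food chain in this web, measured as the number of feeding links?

One longest chain: Alder Leaves → Spruce Grouse → Ermine → Wolverine.
It has 4 species and 3 links.

3 links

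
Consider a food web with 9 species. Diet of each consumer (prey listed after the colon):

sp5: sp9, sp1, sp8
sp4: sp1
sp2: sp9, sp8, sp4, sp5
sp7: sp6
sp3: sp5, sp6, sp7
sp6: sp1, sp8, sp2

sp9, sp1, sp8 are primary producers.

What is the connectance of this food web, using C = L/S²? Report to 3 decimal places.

C = 0.185

The web has S = 9 species and L = 15 feeding links.
C = L / S² = 15 / 81 = 0.1852 ≈ 0.185.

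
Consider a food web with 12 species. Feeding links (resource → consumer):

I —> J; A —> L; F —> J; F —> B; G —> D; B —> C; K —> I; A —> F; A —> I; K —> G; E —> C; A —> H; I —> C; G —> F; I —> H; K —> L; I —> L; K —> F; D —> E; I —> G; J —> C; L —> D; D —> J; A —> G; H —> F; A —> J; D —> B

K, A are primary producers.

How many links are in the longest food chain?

5 links

One longest chain: K → I → L → D → J → C.
It has 6 species and 5 links.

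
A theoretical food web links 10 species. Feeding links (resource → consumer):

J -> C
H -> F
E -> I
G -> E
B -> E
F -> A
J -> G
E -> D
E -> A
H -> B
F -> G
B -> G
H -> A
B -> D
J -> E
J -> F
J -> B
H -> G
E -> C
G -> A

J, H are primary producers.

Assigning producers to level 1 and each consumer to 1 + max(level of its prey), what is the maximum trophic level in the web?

5

Producers (level 1): J, H.
J → B → G → E → I gives I level 5.
No species has a prey at level 5, so no species reaches level 6.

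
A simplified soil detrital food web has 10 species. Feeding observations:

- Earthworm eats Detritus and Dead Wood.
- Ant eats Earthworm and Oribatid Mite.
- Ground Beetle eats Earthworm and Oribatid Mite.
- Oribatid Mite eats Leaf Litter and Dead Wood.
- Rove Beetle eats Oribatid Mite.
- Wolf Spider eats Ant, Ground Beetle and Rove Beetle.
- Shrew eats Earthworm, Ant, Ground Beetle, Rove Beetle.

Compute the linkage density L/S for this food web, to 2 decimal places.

L/S = 1.60

There are L = 16 links among S = 10 species.
L/S = 16/10 = 1.6000 ≈ 1.60.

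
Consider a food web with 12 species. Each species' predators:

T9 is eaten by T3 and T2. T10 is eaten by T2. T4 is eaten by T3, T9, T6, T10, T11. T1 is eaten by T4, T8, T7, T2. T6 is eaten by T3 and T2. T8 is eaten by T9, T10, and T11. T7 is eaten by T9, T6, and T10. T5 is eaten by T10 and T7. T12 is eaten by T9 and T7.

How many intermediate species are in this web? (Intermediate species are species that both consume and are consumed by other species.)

Intermediate species (has both prey and predators): T4, T8, T7, T6, T9, T10.
Count: 6.

6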